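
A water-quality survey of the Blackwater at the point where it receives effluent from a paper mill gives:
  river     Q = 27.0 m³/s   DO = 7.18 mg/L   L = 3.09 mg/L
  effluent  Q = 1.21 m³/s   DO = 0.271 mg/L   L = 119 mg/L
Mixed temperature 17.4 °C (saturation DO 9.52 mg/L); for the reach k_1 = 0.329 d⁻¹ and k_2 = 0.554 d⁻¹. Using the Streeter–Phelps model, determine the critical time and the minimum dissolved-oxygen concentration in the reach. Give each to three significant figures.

Mixed DO = (27.0×7.18 + 1.21×0.271)/(27.0+1.21) = 194.2/28.21 = 6.884 mg/L.
Mixed L₀ = (27.0×3.09 + 1.21×119)/(28.21) = 227.4/28.21 = 8.062 mg/L.
Initial deficit D₀ = C_s − DO₀ = 9.52 − 6.884 = 2.636 mg/L.
t_c = (1/0.2250) ln[(0.554/0.329)(1 − 2.636×0.2250/(0.329×8.062))] = 4.444 × ln(1.307) = 1.191 d.
D_c = (0.329/0.554) × 8.062 × e^(−0.329×1.191) = 0.5939 × 8.062 × 0.6758 = 3.236 mg/L.
Minimum DO = 9.52 − 3.236 = 6.284 mg/L.

t_c ≈ 1.19 d; minimum DO ≈ 6.28 mg/L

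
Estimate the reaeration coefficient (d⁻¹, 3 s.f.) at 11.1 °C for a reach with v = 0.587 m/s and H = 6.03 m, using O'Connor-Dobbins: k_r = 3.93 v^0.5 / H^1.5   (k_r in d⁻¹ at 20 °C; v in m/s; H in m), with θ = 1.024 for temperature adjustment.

k_r(20) = 3.93 × 0.587^0.5 / 6.03^1.5 = 3.93 × 0.7662 / 14.81 = 0.2033 d⁻¹.
k_r(11.1) = 0.2033 × 1.024^(11.1−20) = 0.2033 × 0.8097 = 0.1647 d⁻¹.

k_r ≈ 0.165 d⁻¹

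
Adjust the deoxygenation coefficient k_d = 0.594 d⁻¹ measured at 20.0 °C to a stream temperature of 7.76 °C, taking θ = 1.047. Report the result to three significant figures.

k_d ≈ 0.339 d⁻¹

k_d(T₂) = k_d(T₁) · θ^(T₂−T₁) = 0.594 × 1.047^(7.76−20.0)
= 0.594 × 1.047^-12.2 = 0.594 × 0.5700 = 0.3386 d⁻¹.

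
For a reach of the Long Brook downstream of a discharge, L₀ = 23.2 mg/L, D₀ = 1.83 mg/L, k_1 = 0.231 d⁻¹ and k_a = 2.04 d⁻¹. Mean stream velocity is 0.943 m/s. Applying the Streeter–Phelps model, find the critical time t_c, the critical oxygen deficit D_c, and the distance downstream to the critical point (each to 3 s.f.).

t_c ≈ 0.673 d; D_c ≈ 2.25 mg/L; x_c ≈ 54.8 km

t_c = [1/(k_a−k_1)] ln[(k_a/k_1)(1 − D₀(k_a−k_1)/(k_1 L₀))]
= [1/(2.04−0.231)] ln[(2.04/0.231)(1 − 1.83×1.809/(0.231×23.2))]
= (1/1.809) ln[8.831 × 0.3823] = 0.5528 × ln(3.376) = 0.5528 × 1.217 = 0.6726 d.
L(t_c) = L₀ e^(−k_1 t_c) = 23.2 × 0.8561 = 19.86 mg/L, and at the critical point k_a D_c = k_1 L, so D_c = (0.231/2.04) × 19.86 = 2.249 mg/L.
x_c = v t_c = 0.943 m/s × 0.6726 d × 86400 s/d = 54800 m ≈ 54.8 km.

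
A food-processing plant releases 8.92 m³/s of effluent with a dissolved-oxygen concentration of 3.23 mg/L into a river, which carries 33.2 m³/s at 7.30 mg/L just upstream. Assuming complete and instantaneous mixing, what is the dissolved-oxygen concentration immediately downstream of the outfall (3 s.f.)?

6.44 mg/L

Flow-weighted mixing: C = (Q_r C_r + Q_w C_w)/(Q_r + Q_w)
= (33.2×7.30 + 8.92×3.23)/(33.2 + 8.92) = 271.2/42.12 = 6.438 mg/L.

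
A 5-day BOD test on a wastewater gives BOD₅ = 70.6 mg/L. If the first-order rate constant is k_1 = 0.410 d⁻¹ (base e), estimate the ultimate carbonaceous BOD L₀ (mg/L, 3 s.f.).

L₀ ≈ 81.0 mg/L

BOD₅ = L₀(1 − e^(−5k_1)) ⇒ L₀ = BOD₅ / (1 − e^(−5×0.410))
= 70.6 / (1 − 0.1287) = 70.6 / 0.8713 = 81.03 mg/L.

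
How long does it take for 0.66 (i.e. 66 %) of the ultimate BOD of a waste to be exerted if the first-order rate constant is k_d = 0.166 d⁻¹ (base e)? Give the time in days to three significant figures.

t ≈ 6.50 d

y/L₀ = 1 − e^(−k_d t) = 0.66 ⇒ e^(−k_d t) = 0.340
t = −ln(0.340) / 0.166 = 1.079 / 0.166 = 6.499 d.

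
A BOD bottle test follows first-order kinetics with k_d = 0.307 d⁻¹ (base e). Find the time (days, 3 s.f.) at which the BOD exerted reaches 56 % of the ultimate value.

t ≈ 2.67 d

y/L₀ = 1 − e^(−k_d t) = 0.56 ⇒ e^(−k_d t) = 0.440
t = −ln(0.440) / 0.307 = 0.8210 / 0.307 = 2.674 d.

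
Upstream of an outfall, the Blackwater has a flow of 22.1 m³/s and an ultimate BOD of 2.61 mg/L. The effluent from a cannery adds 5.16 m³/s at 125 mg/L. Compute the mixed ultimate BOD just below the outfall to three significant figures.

Flow-weighted mixing: C = (Q_r C_r + Q_w C_w)/(Q_r + Q_w)
= (22.1×2.61 + 5.16×125)/(22.1 + 5.16) = 702.7/27.26 = 25.78 mg/L.

25.8 mg/L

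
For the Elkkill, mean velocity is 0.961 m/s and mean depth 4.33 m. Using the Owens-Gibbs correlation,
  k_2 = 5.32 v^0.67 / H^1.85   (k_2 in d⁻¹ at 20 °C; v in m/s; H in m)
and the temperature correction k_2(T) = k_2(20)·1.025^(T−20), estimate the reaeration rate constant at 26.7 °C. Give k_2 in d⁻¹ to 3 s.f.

k_2(20) = 5.32 × 0.961^0.67 / 4.33^1.85 = 5.32 × 0.9737 / 15.05 = 0.3442 d⁻¹.
k_2(26.7) = 0.3442 × 1.025^(26.7−20) = 0.3442 × 1.180 = 0.4061 d⁻¹.

k_2 ≈ 0.406 d⁻¹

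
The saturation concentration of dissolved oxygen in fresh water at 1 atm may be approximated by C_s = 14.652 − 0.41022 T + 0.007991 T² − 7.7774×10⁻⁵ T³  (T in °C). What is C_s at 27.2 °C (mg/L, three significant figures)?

C_s = 14.652 − 0.41022×27.2 + 0.007991×27.2² − 7.7774×10⁻⁵×27.2³ = 7.841 mg/L.

C_s ≈ 7.84 mg/L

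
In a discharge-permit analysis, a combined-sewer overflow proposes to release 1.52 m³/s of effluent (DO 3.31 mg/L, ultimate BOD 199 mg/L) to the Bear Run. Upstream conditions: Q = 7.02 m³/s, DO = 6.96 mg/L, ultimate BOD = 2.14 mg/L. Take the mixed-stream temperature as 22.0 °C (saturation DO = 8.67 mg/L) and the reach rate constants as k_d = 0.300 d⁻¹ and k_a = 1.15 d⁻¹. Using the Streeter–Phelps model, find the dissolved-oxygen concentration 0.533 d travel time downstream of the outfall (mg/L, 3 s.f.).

Mixed DO = (7.02×6.96 + 1.52×3.31)/(7.02+1.52) = 53.89/8.540 = 6.310 mg/L.
Mixed L₀ = (7.02×2.14 + 1.52×199)/(8.540) = 317.5/8.540 = 37.18 mg/L.
Initial deficit D₀ = C_s − DO₀ = 8.67 − 6.310 = 2.360 mg/L.
D(0.533) = [0.300×37.18/(1.15−0.300)](e^(−0.300×0.533) − e^(−1.15×0.533)) + 2.360 e^(−1.15×0.533)
= 13.12 × (0.8522 − 0.5418) + 2.360 × 0.5418 = 5.352 mg/L.
DO = 8.67 − 5.352 = 3.318 mg/L.

DO ≈ 3.32 mg/L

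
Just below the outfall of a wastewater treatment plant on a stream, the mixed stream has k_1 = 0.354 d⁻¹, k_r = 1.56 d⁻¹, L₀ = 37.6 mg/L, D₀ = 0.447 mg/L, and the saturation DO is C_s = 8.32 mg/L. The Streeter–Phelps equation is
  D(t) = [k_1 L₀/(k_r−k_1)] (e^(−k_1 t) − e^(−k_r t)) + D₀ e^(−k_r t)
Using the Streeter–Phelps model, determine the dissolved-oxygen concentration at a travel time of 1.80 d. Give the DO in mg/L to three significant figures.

k_1 L₀/(k_r−k_1) = 0.354×37.6/(1.56−0.354) = 13.31/1.206 = 11.04 mg/L.
e^(−k_1 t) = e^(−0.354×1.800) = 0.5288; e^(−k_r t) = e^(−1.56×1.800) = 0.06033.
D = 11.04 × (0.5288 − 0.06033) + 0.447 × 0.06033 = 5.170 + 0.02697 = 5.197 mg/L.
DO = C_s − D = 8.32 − 5.197 = 3.123 mg/L.

DO ≈ 3.12 mg/L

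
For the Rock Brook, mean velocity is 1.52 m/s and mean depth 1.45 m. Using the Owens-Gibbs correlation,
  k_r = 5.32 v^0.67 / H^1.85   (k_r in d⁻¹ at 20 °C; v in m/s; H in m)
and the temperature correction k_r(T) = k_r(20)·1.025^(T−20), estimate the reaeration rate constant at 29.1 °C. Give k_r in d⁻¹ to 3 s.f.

k_r ≈ 4.43 d⁻¹

k_r(20) = 5.32 × 1.52^0.67 / 1.45^1.85 = 5.32 × 1.324 / 1.989 = 3.542 d⁻¹.
k_r(29.1) = 3.542 × 1.025^(29.1−20) = 3.542 × 1.252 = 4.434 d⁻¹.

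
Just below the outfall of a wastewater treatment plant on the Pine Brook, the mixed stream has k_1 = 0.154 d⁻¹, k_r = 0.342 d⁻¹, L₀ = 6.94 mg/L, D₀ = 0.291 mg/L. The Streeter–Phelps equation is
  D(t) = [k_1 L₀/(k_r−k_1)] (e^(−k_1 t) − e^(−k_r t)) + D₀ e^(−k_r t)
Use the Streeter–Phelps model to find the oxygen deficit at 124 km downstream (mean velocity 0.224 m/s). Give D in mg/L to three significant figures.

Travel time t = x/v = 124 km / (0.224 m/s) = 124000 m / 0.224 m/s = 553600 s = 6.407 d.
k_1 L₀/(k_r−k_1) = 0.154×6.94/(0.342−0.154) = 1.069/0.1880 = 5.685 mg/L.
e^(−k_1 t) = e^(−0.154×6.407) = 0.3728; e^(−k_r t) = e^(−0.342×6.407) = 0.1118.
D = 5.685 × (0.3728 − 0.1118) + 0.291 × 0.1118 = 1.484 + 0.03253 = 1.516 mg/L.

D ≈ 1.52 mg/L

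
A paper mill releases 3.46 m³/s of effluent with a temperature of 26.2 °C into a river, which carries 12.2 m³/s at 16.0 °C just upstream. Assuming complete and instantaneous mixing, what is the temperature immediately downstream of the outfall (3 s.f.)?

18.3 °C

Flow-weighted mixing: C = (Q_r C_r + Q_w C_w)/(Q_r + Q_w)
= (12.2×16.0 + 3.46×26.2)/(12.2 + 3.46) = 285.9/15.66 = 18.25 °C.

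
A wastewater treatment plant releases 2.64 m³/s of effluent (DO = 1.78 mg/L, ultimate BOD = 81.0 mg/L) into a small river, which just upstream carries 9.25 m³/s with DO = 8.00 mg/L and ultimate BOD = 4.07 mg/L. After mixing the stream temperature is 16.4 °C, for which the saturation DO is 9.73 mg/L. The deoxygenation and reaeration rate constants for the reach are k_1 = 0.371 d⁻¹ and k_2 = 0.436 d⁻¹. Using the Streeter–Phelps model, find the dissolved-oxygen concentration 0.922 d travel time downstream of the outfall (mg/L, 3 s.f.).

DO ≈ 2.66 mg/L

Mixed DO = (9.25×8.00 + 2.64×1.78)/(9.25+2.64) = 78.70/11.89 = 6.619 mg/L.
Mixed L₀ = (9.25×4.07 + 2.64×81.0)/(11.89) = 251.5/11.89 = 21.15 mg/L.
Initial deficit D₀ = C_s − DO₀ = 9.73 − 6.619 = 3.111 mg/L.
D(0.922) = [0.371×21.15/(0.436−0.371)](e^(−0.371×0.922) − e^(−0.436×0.922)) + 3.111 e^(−0.436×0.922)
= 120.7 × (0.7103 − 0.6690) + 3.111 × 0.6690 = 7.069 mg/L.
DO = 9.73 − 7.069 = 2.661 mg/L.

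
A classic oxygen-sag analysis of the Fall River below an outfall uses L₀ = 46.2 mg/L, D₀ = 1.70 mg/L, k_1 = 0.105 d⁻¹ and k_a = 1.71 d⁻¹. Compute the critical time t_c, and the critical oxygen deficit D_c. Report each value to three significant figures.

t_c ≈ 1.22 d; D_c ≈ 2.49 mg/L

With k_a/k_1 = 16.29 and 1 − D₀(k_a−k_1)/(k_1 L₀) = 0.4375,
t_c = ln(16.29 × 0.4375) / (1.71 − 0.105) = ln(7.126) / 1.605 = 1.964/1.605 = 1.223 d.
L(t_c) = L₀ e^(−k_1 t_c) = 46.2 × 0.8794 = 40.63 mg/L, and at the critical point k_a D_c = k_1 L, so D_c = (0.105/1.71) × 40.63 = 2.495 mg/L.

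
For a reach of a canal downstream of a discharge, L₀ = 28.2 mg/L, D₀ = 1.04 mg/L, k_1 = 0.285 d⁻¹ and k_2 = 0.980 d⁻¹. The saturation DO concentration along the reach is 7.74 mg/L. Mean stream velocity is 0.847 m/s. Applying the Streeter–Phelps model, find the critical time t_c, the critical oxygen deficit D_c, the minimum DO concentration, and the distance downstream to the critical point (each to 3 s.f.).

At the critical point dD/dt = 0, so k_1 L₀ e^(−k_1 t) = k_2 D. Substituting D(t) from the Streeter–Phelps equation and solving for t gives
t_c = ln[(k_2/k_1)(1 − D₀(k_2−k_1)/(k_1 L₀))] / (k_2−k_1).
Here k_2−k_1 = 0.6950 d⁻¹ and 1 − D₀(k_2−k_1)/(k_1 L₀) = 1 − 1.04×0.6950/(0.285×28.2) = 0.9101, so
t_c = ln(3.439 × 0.9101) / 0.6950 = 1.141 / 0.6950 = 1.641 d.
L(t_c) = L₀ e^(−k_1 t_c) = 28.2 × 0.6264 = 17.66 mg/L, and at the critical point k_2 D_c = k_1 L, so D_c = (0.285/0.980) × 17.66 = 5.137 mg/L.
Minimum DO = C_s − D_c = 7.74 − 5.137 = 2.603 mg/L.
x_c = v t_c = 0.847 m/s × 1.641 d × 86400 s/d = 120100 m ≈ 120 km.

t_c ≈ 1.64 d; D_c ≈ 5.14 mg/L; min DO ≈ 2.60 mg/L; x_c ≈ 120 km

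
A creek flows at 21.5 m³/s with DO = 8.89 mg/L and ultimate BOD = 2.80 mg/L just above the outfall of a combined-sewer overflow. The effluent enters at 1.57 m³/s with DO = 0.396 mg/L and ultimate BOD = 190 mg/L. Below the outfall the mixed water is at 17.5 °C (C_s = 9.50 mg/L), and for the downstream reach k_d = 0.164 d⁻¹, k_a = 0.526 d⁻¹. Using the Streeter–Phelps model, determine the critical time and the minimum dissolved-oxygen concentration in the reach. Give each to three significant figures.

t_c ≈ 2.71 d; minimum DO ≈ 6.39 mg/L

Mixed DO = (21.5×8.89 + 1.57×0.396)/(21.5+1.57) = 191.8/23.07 = 8.312 mg/L.
Mixed L₀ = (21.5×2.80 + 1.57×190)/(23.07) = 358.5/23.07 = 15.54 mg/L.
Initial deficit D₀ = C_s − DO₀ = 9.50 − 8.312 = 1.188 mg/L.
t_c = (1/0.3620) ln[(0.526/0.164)(1 − 1.188×0.3620/(0.164×15.54))] = 2.762 × ln(2.666) = 2.709 d.
D_c = (0.164/0.526) × 15.54 × e^(−0.164×2.709) = 0.3118 × 15.54 × 0.6413 = 3.107 mg/L.
Minimum DO = 9.50 − 3.107 = 6.393 mg/L.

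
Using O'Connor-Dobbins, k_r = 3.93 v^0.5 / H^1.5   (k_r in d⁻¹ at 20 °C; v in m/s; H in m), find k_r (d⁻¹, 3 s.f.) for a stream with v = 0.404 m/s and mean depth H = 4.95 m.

k_r = 3.93 × 0.404^0.5 / 4.95^1.5 = 3.93 × 0.6356 / 11.01 = 0.2268 d⁻¹.

k_r ≈ 0.227 d⁻¹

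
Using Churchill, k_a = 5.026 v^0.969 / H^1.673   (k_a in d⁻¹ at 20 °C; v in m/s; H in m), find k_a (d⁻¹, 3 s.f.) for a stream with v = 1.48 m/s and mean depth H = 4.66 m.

k_a ≈ 0.560 d⁻¹

k_a = 5.026 × 1.48^0.969 / 4.66^1.673 = 5.026 × 1.462 / 13.13 = 0.5598 d⁻¹.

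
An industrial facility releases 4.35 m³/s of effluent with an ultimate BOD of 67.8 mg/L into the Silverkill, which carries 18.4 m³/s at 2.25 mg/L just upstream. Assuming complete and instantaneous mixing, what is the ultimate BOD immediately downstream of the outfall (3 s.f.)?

14.8 mg/L

Flow-weighted mixing: C = (Q_r C_r + Q_w C_w)/(Q_r + Q_w)
= (18.4×2.25 + 4.35×67.8)/(18.4 + 4.35) = 336.3/22.75 = 14.78 mg/L.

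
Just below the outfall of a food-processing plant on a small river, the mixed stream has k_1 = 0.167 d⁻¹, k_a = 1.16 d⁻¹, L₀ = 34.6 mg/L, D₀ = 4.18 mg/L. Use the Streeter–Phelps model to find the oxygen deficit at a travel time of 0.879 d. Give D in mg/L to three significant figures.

D ≈ 4.43 mg/L

k_1 L₀/(k_a−k_1) = 0.167×34.6/(1.16−0.167) = 5.778/0.9930 = 5.819 mg/L.
e^(−k_1 t) = e^(−0.167×0.8790) = 0.8635; e^(−k_a t) = e^(−1.16×0.8790) = 0.3607.
D = 5.819 × (0.8635 − 0.3607) + 4.18 × 0.3607 = 2.925 + 1.508 = 4.433 mg/L.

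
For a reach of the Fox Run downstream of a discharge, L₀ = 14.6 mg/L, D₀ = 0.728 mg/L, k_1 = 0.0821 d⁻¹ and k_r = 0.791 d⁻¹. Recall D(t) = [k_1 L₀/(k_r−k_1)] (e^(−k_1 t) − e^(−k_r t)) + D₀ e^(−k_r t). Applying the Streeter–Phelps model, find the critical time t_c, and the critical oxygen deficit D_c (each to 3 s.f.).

t_c ≈ 2.40 d; D_c ≈ 1.24 mg/L

t_c = [1/(k_r−k_1)] ln[(k_r/k_1)(1 − D₀(k_r−k_1)/(k_1 L₀))]
= [1/(0.791−0.0821)] ln[(0.791/0.0821)(1 − 0.728×0.7089/(0.0821×14.6))]
= (1/0.7089) ln[9.635 × 0.5695] = 1.411 × ln(5.486) = 1.411 × 1.702 = 2.401 d.
L(t_c) = L₀ e^(−k_1 t_c) = 14.6 × 0.8211 = 11.99 mg/L, and at the critical point k_r D_c = k_1 L, so D_c = (0.0821/0.791) × 11.99 = 1.244 mg/L.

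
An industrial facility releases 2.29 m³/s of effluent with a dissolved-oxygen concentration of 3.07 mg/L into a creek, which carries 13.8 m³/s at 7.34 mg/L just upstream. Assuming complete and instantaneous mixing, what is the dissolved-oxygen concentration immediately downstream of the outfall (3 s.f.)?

6.73 mg/L

Flow-weighted mixing: C = (Q_r C_r + Q_w C_w)/(Q_r + Q_w)
= (13.8×7.34 + 2.29×3.07)/(13.8 + 2.29) = 108.3/16.09 = 6.732 mg/L.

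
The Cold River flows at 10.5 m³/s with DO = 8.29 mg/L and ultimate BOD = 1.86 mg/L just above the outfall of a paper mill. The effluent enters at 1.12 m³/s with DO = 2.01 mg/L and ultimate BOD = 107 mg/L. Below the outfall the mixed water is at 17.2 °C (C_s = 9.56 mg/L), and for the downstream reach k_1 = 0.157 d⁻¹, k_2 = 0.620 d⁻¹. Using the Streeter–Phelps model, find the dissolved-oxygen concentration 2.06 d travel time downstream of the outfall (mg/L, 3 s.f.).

Mixed DO = (10.5×8.29 + 1.12×2.01)/(10.5+1.12) = 89.30/11.62 = 7.685 mg/L.
Mixed L₀ = (10.5×1.86 + 1.12×107)/(11.62) = 139.4/11.62 = 11.99 mg/L.
Initial deficit D₀ = C_s − DO₀ = 9.56 − 7.685 = 1.875 mg/L.
D(2.06) = [0.157×11.99/(0.620−0.157)](e^(−0.157×2.06) − e^(−0.620×2.06)) + 1.875 e^(−0.620×2.06)
= 4.067 × (0.7237 − 0.2788) + 1.875 × 0.2788 = 2.332 mg/L.
DO = 9.56 − 2.332 = 7.228 mg/L.

DO ≈ 7.23 mg/L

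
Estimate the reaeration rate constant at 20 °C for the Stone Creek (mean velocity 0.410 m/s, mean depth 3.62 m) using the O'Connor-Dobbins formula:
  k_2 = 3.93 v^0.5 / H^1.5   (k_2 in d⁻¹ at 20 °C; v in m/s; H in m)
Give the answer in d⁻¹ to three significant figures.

k_2 ≈ 0.365 d⁻¹

k_2 = 3.93 × 0.410^0.5 / 3.62^1.5 = 3.93 × 0.6403 / 6.888 = 0.3654 d⁻¹.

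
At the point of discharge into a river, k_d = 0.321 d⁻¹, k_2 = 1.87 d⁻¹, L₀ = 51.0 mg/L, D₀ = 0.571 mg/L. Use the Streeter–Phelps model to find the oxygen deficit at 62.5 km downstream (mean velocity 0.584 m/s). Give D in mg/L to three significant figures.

Travel time t = x/v = 62.5 km / (0.584 m/s) = 62500 m / 0.584 m/s = 107000 s = 1.239 d.
k_d L₀/(k_2−k_d) = 0.321×51.0/(1.87−0.321) = 16.37/1.549 = 10.57 mg/L.
e^(−k_d t) = e^(−0.321×1.239) = 0.6719; e^(−k_2 t) = e^(−1.87×1.239) = 0.09864.
D = 10.57 × (0.6719 − 0.09864) + 0.571 × 0.09864 = 6.059 + 0.05632 = 6.115 mg/L.

D ≈ 6.12 mg/L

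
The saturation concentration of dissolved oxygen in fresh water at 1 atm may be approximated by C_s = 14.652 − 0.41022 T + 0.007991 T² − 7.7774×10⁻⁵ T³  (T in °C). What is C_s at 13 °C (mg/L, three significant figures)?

C_s = 14.652 − 0.41022×13 + 0.007991×13² − 7.7774×10⁻⁵×13³ = 10.50 mg/L.

C_s ≈ 10.5 mg/L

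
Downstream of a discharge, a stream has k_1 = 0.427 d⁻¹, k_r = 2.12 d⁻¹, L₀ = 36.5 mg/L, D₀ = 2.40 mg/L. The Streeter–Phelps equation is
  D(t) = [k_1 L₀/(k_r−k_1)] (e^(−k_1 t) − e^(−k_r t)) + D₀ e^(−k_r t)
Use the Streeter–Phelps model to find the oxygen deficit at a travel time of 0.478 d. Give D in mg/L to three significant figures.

D ≈ 5.04 mg/L

k_1 L₀/(k_r−k_1) = 0.427×36.5/(2.12−0.427) = 15.59/1.693 = 9.206 mg/L.
e^(−k_1 t) = e^(−0.427×0.4780) = 0.8154; e^(−k_r t) = e^(−2.12×0.4780) = 0.3630.
D = 9.206 × (0.8154 − 0.3630) + 2.40 × 0.3630 = 4.165 + 0.8712 = 5.036 mg/L.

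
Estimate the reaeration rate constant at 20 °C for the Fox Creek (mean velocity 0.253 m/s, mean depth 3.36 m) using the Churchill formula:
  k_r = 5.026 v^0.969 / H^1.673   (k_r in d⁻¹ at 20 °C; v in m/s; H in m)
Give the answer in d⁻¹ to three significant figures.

k_r = 5.026 × 0.253^0.969 / 3.36^1.673 = 5.026 × 0.2640 / 7.596 = 0.1747 d⁻¹.

k_r ≈ 0.175 d⁻¹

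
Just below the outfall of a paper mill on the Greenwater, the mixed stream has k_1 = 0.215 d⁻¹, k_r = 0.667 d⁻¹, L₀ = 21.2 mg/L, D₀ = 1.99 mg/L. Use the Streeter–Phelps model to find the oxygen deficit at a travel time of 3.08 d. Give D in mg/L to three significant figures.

D ≈ 4.16 mg/L

k_1 L₀/(k_r−k_1) = 0.215×21.2/(0.667−0.215) = 4.558/0.4520 = 10.08 mg/L.
e^(−k_1 t) = e^(−0.215×3.080) = 0.5157; e^(−k_r t) = e^(−0.667×3.080) = 0.1282.
D = 10.08 × (0.5157 − 0.1282) + 1.99 × 0.1282 = 3.908 + 0.2551 = 4.163 mg/L.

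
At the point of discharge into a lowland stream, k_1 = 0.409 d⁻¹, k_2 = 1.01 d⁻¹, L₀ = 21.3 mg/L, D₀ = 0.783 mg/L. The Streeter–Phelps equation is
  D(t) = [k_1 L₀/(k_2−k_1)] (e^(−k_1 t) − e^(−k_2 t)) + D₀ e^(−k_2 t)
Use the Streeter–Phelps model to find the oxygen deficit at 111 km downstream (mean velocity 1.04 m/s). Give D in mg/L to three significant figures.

Travel time t = x/v = 111 km / (1.04 m/s) = 111000 m / 1.04 m/s = 106700 s = 1.235 d.
k_1 L₀/(k_2−k_1) = 0.409×21.3/(1.01−0.409) = 8.712/0.6010 = 14.50 mg/L.
e^(−k_1 t) = e^(−0.409×1.235) = 0.6034; e^(−k_2 t) = e^(−1.01×1.235) = 0.2872.
D = 14.50 × (0.6034 − 0.2872) + 0.783 × 0.2872 = 4.583 + 0.2249 = 4.808 mg/L.

D ≈ 4.81 mg/L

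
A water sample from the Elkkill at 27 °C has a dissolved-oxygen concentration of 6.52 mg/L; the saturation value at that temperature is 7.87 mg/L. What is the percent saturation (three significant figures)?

% saturation = C/C_s × 100 = 6.52/7.87 × 100 = 82.8 %.

82.8 % saturation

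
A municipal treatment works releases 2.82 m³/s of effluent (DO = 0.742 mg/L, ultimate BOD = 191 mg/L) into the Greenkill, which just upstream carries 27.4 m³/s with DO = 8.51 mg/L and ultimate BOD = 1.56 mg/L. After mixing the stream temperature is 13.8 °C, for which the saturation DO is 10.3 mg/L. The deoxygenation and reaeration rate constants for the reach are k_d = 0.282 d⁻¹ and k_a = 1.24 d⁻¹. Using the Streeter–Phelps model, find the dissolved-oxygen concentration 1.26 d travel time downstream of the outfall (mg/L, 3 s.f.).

Mixed DO = (27.4×8.51 + 2.82×0.742)/(27.4+2.82) = 235.3/30.22 = 7.785 mg/L.
Mixed L₀ = (27.4×1.56 + 2.82×191)/(30.22) = 581.4/30.22 = 19.24 mg/L.
Initial deficit D₀ = C_s − DO₀ = 10.3 − 7.785 = 2.515 mg/L.
D(1.26) = [0.282×19.24/(1.24−0.282)](e^(−0.282×1.26) − e^(−1.24×1.26)) + 2.515 e^(−1.24×1.26)
= 5.663 × (0.7009 − 0.2096) + 2.515 × 0.2096 = 3.309 mg/L.
DO = 10.3 − 3.309 = 6.991 mg/L.

DO ≈ 6.99 mg/L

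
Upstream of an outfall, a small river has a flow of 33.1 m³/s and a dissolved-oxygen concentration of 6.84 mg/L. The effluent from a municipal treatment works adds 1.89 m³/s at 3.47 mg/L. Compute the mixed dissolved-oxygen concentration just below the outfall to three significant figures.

6.66 mg/L

Flow-weighted mixing: C = (Q_r C_r + Q_w C_w)/(Q_r + Q_w)
= (33.1×6.84 + 1.89×3.47)/(33.1 + 1.89) = 233.0/34.99 = 6.658 mg/L.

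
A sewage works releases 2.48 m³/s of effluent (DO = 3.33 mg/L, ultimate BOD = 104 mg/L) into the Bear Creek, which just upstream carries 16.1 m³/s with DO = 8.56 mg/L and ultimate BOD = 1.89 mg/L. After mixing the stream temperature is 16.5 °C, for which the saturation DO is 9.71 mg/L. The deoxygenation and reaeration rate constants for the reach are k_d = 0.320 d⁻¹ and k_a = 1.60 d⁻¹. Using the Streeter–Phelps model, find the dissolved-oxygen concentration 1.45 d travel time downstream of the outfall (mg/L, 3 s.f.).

DO ≈ 7.47 mg/L

Mixed DO = (16.1×8.56 + 2.48×3.33)/(16.1+2.48) = 146.1/18.58 = 7.862 mg/L.
Mixed L₀ = (16.1×1.89 + 2.48×104)/(18.58) = 288.3/18.58 = 15.52 mg/L.
Initial deficit D₀ = C_s − DO₀ = 9.71 − 7.862 = 1.848 mg/L.
D(1.45) = [0.320×15.52/(1.60−0.320)](e^(−0.320×1.45) − e^(−1.60×1.45)) + 1.848 e^(−1.60×1.45)
= 3.880 × (0.6288 − 0.09827) + 1.848 × 0.09827 = 2.240 mg/L.
DO = 9.71 − 2.240 = 7.470 mg/L.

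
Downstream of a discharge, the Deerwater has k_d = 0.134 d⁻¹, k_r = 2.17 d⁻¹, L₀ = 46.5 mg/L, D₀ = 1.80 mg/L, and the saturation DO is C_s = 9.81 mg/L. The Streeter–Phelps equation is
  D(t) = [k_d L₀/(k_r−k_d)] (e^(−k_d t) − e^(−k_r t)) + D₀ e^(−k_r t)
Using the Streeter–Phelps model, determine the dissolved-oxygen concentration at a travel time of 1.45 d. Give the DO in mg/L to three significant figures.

DO ≈ 7.34 mg/L

k_d L₀/(k_r−k_d) = 0.134×46.5/(2.17−0.134) = 6.231/2.036 = 3.060 mg/L.
e^(−k_d t) = e^(−0.134×1.450) = 0.8234; e^(−k_r t) = e^(−2.17×1.450) = 0.04300.
D = 3.060 × (0.8234 − 0.04300) + 1.80 × 0.04300 = 2.388 + 0.07740 = 2.466 mg/L.
DO = C_s − D = 9.81 − 2.466 = 7.344 mg/L.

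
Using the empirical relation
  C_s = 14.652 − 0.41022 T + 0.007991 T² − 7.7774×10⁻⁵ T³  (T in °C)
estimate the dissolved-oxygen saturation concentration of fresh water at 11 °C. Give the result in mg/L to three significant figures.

C_s = 14.652 − 0.41022×11 + 0.007991×11² − 7.7774×10⁻⁵×11³ = 11.00 mg/L.

C_s ≈ 11.0 mg/L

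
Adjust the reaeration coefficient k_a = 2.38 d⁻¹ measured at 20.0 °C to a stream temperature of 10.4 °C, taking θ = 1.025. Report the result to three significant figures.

k_a(T₂) = k_a(T₁) · θ^(T₂−T₁) = 2.38 × 1.025^(10.4−20.0)
= 2.38 × 1.025^-9.60 = 2.38 × 0.7890 = 1.878 d⁻¹.

k_a ≈ 1.88 d⁻¹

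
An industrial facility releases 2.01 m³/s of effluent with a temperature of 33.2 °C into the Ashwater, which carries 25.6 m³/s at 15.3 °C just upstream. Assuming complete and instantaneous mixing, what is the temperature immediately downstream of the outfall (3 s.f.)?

16.6 °C

Flow-weighted mixing: C = (Q_r C_r + Q_w C_w)/(Q_r + Q_w)
= (25.6×15.3 + 2.01×33.2)/(25.6 + 2.01) = 458.4/27.61 = 16.60 °C.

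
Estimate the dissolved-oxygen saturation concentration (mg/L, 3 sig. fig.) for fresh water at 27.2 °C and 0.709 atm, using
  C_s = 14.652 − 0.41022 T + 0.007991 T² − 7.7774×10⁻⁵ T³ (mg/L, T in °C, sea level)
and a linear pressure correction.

At sea level: C_s = 14.652 − 0.41022×27.2 + 0.007991×27.2² − 7.7774×10⁻⁵×27.2³ = 7.841 mg/L.
Pressure correction: C_s' = 7.841 × 0.709 = 5.559 mg/L.

C_s ≈ 5.56 mg/L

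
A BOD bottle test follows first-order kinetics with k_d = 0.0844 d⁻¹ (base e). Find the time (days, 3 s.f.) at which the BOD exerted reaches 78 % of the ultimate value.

y/L₀ = 1 − e^(−k_d t) = 0.78 ⇒ e^(−k_d t) = 0.220
t = −ln(0.220) / 0.0844 = 1.514 / 0.0844 = 17.94 d.

t ≈ 17.9 d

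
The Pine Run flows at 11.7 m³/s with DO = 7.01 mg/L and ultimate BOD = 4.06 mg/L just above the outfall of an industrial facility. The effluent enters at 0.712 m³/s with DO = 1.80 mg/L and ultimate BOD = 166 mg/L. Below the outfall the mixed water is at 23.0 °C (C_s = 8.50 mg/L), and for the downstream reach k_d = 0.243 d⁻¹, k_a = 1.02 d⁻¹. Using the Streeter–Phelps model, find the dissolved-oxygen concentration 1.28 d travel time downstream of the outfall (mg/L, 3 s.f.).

DO ≈ 6.09 mg/L

Mixed DO = (11.7×7.01 + 0.712×1.80)/(11.7+0.712) = 83.30/12.41 = 6.711 mg/L.
Mixed L₀ = (11.7×4.06 + 0.712×166)/(12.41) = 165.7/12.41 = 13.35 mg/L.
Initial deficit D₀ = C_s − DO₀ = 8.50 − 6.711 = 1.789 mg/L.
D(1.28) = [0.243×13.35/(1.02−0.243)](e^(−0.243×1.28) − e^(−1.02×1.28)) + 1.789 e^(−1.02×1.28)
= 4.175 × (0.7327 − 0.2710) + 1.789 × 0.2710 = 2.412 mg/L.
DO = 8.50 − 2.412 = 6.088 mg/L.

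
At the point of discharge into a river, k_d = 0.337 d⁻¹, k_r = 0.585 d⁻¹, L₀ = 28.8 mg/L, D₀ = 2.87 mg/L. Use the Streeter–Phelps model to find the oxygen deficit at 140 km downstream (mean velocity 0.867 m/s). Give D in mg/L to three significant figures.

Travel time t = x/v = 140 km / (0.867 m/s) = 140000 m / 0.867 m/s = 161500 s = 1.869 d.
k_d L₀/(k_r−k_d) = 0.337×28.8/(0.585−0.337) = 9.706/0.2480 = 39.14 mg/L.
e^(−k_d t) = e^(−0.337×1.869) = 0.5327; e^(−k_r t) = e^(−0.585×1.869) = 0.3351.
D = 39.14 × (0.5327 − 0.3351) + 2.87 × 0.3351 = 7.732 + 0.9617 = 8.694 mg/L.

D ≈ 8.69 mg/L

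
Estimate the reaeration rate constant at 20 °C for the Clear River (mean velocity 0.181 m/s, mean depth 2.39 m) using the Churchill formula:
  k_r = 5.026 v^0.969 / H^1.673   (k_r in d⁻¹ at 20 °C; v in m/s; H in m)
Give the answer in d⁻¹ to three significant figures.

k_r ≈ 0.223 d⁻¹

k_r = 5.026 × 0.181^0.969 / 2.39^1.673 = 5.026 × 0.1908 / 4.296 = 0.2233 d⁻¹.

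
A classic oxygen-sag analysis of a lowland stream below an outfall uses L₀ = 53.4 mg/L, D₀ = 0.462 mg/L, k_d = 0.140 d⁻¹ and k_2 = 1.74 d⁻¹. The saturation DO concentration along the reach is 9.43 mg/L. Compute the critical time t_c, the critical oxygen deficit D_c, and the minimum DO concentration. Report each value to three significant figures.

At the critical point dD/dt = 0, so k_d L₀ e^(−k_d t) = k_2 D. Substituting D(t) from the Streeter–Phelps equation and solving for t gives
t_c = ln[(k_2/k_d)(1 − D₀(k_2−k_d)/(k_d L₀))] / (k_2−k_d).
Here k_2−k_d = 1.600 d⁻¹ and 1 − D₀(k_2−k_d)/(k_d L₀) = 1 − 0.462×1.600/(0.140×53.4) = 0.9011, so
t_c = ln(12.43 × 0.9011) / 1.600 = 2.416 / 1.600 = 1.510 d.
L(t_c) = L₀ e^(−k_d t_c) = 53.4 × 0.8095 = 43.23 mg/L, and at the critical point k_2 D_c = k_d L, so D_c = (0.140/1.74) × 43.23 = 3.478 mg/L.
Minimum DO = C_s − D_c = 9.43 − 3.478 = 5.952 mg/L.

t_c ≈ 1.51 d; D_c ≈ 3.48 mg/L; min DO ≈ 5.95 mg/L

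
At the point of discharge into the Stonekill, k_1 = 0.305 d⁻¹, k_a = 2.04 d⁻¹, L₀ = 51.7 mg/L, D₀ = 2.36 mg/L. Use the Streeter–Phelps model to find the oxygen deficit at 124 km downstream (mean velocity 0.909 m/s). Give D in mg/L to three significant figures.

D ≈ 5.35 mg/L

Travel time t = x/v = 124 km / (0.909 m/s) = 124000 m / 0.909 m/s = 136400 s = 1.579 d.
k_1 L₀/(k_a−k_1) = 0.305×51.7/(2.04−0.305) = 15.77/1.735 = 9.088 mg/L.
e^(−k_1 t) = e^(−0.305×1.579) = 0.6178; e^(−k_a t) = e^(−2.04×1.579) = 0.03992.
D = 9.088 × (0.6178 − 0.03992) + 2.36 × 0.03992 = 5.252 + 0.09421 = 5.346 mg/L.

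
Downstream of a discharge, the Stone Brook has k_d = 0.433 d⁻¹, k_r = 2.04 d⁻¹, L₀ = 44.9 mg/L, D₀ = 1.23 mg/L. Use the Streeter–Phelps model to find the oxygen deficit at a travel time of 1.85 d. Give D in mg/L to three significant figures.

k_d L₀/(k_r−k_d) = 0.433×44.9/(2.04−0.433) = 19.44/1.607 = 12.10 mg/L.
e^(−k_d t) = e^(−0.433×1.850) = 0.4489; e^(−k_r t) = e^(−2.04×1.850) = 0.02296.
D = 12.10 × (0.4489 − 0.02296) + 1.23 × 0.02296 = 5.153 + 0.02824 = 5.181 mg/L.

D ≈ 5.18 mg/L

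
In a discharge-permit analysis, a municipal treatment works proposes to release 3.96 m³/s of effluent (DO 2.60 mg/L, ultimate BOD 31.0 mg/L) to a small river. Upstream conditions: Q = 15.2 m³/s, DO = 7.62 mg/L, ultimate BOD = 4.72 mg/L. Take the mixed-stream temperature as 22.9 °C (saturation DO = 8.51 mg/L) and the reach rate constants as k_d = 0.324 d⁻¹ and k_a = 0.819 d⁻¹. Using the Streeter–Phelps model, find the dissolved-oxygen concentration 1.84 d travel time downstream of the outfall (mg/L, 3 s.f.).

DO ≈ 5.89 mg/L

Mixed DO = (15.2×7.62 + 3.96×2.60)/(15.2+3.96) = 126.1/19.16 = 6.582 mg/L.
Mixed L₀ = (15.2×4.72 + 3.96×31.0)/(19.16) = 194.5/19.16 = 10.15 mg/L.
Initial deficit D₀ = C_s − DO₀ = 8.51 − 6.582 = 1.928 mg/L.
D(1.84) = [0.324×10.15/(0.819−0.324)](e^(−0.324×1.84) − e^(−0.819×1.84)) + 1.928 e^(−0.819×1.84)
= 6.645 × (0.5509 − 0.2216) + 1.928 × 0.2216 = 2.615 mg/L.
DO = 8.51 − 2.615 = 5.895 mg/L.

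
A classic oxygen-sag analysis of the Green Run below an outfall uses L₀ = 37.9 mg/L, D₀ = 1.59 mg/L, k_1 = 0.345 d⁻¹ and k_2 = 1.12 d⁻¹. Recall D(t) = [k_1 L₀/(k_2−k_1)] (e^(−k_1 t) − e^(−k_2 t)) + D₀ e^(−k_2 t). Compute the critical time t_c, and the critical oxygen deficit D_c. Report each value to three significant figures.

At the critical point dD/dt = 0, so k_1 L₀ e^(−k_1 t) = k_2 D. Substituting D(t) from the Streeter–Phelps equation and solving for t gives
t_c = ln[(k_2/k_1)(1 − D₀(k_2−k_1)/(k_1 L₀))] / (k_2−k_1).
Here k_2−k_1 = 0.7750 d⁻¹ and 1 − D₀(k_2−k_1)/(k_1 L₀) = 1 − 1.59×0.7750/(0.345×37.9) = 0.9058, so
t_c = ln(3.246 × 0.9058) / 0.7750 = 1.079 / 0.7750 = 1.392 d.
L(t_c) = L₀ e^(−k_1 t_c) = 37.9 × 0.6187 = 23.45 mg/L, and at the critical point k_2 D_c = k_1 L, so D_c = (0.345/1.12) × 23.45 = 7.223 mg/L.

t_c ≈ 1.39 d; D_c ≈ 7.22 mg/L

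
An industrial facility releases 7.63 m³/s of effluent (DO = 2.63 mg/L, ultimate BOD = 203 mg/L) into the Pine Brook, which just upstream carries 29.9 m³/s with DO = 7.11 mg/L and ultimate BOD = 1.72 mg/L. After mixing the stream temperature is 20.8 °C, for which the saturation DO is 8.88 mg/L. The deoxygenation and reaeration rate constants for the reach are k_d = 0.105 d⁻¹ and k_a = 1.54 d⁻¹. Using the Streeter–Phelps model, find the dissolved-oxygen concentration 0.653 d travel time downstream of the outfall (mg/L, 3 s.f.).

Mixed DO = (29.9×7.11 + 7.63×2.63)/(29.9+7.63) = 232.7/37.53 = 6.199 mg/L.
Mixed L₀ = (29.9×1.72 + 7.63×203)/(37.53) = 1600/37.53 = 42.64 mg/L.
Initial deficit D₀ = C_s − DO₀ = 8.88 − 6.199 = 2.681 mg/L.
D(0.653) = [0.105×42.64/(1.54−0.105)](e^(−0.105×0.653) − e^(−1.54×0.653)) + 2.681 e^(−1.54×0.653)
= 3.120 × (0.9337 − 0.3658) + 2.681 × 0.3658 = 2.753 mg/L.
DO = 8.88 − 2.753 = 6.127 mg/L.

DO ≈ 6.13 mg/L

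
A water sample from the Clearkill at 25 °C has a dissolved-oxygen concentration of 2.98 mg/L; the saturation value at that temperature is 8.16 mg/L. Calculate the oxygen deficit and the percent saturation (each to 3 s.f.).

D ≈ 5.18 mg/L; 36.5 % saturation

D = C_s − C = 8.16 − 2.98 = 5.18 mg/L.
% saturation = 2.98/8.16 × 100 = 36.5 %.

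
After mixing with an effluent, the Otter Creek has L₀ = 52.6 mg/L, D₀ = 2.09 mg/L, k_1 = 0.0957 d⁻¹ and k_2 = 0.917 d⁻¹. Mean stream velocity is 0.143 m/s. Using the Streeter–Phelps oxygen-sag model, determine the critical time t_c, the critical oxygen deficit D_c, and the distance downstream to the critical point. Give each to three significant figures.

t_c ≈ 2.24 d; D_c ≈ 4.43 mg/L; x_c ≈ 27.7 km

At the critical point dD/dt = 0, so k_1 L₀ e^(−k_1 t) = k_2 D. Substituting D(t) from the Streeter–Phelps equation and solving for t gives
t_c = ln[(k_2/k_1)(1 − D₀(k_2−k_1)/(k_1 L₀))] / (k_2−k_1).
Here k_2−k_1 = 0.8213 d⁻¹ and 1 − D₀(k_2−k_1)/(k_1 L₀) = 1 − 2.09×0.8213/(0.0957×52.6) = 0.6590, so
t_c = ln(9.582 × 0.6590) / 0.8213 = 1.843 / 0.8213 = 2.244 d.
L(t_c) = L₀ e^(−k_1 t_c) = 52.6 × 0.8068 = 42.44 mg/L, and at the critical point k_2 D_c = k_1 L, so D_c = (0.0957/0.917) × 42.44 = 4.429 mg/L.
x_c = v t_c = 0.143 m/s × 2.244 d × 86400 s/d = 27720 m ≈ 27.7 km.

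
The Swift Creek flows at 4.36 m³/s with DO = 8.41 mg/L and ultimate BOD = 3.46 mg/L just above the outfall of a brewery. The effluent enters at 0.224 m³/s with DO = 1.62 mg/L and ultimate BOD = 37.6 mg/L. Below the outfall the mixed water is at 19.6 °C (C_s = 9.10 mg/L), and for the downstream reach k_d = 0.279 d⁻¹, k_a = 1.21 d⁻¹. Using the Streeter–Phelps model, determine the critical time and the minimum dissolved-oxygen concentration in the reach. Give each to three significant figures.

t_c ≈ 0.402 d; minimum DO ≈ 8.04 mg/L

Mixed DO = (4.36×8.41 + 0.224×1.62)/(4.36+0.224) = 37.03/4.584 = 8.078 mg/L.
Mixed L₀ = (4.36×3.46 + 0.224×37.6)/(4.584) = 23.51/4.584 = 5.128 mg/L.
Initial deficit D₀ = C_s − DO₀ = 9.10 − 8.078 = 1.022 mg/L.
t_c = (1/0.9310) ln[(1.21/0.279)(1 − 1.022×0.9310/(0.279×5.128))] = 1.074 × ln(1.453) = 0.4016 d.
D_c = (0.279/1.21) × 5.128 × e^(−0.279×0.4016) = 0.2306 × 5.128 × 0.8940 = 1.057 mg/L.
Minimum DO = 9.10 − 1.057 = 8.043 mg/L.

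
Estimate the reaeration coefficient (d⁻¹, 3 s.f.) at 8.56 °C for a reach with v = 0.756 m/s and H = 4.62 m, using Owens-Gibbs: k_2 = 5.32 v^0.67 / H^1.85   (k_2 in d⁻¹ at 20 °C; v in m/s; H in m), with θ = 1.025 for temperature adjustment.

k_2 ≈ 0.196 d⁻¹

k_2(20) = 5.32 × 0.756^0.67 / 4.62^1.85 = 5.32 × 0.8291 / 16.97 = 0.2600 d⁻¹.
k_2(8.56) = 0.2600 × 1.025^(8.56−20) = 0.2600 × 0.7539 = 0.1960 d⁻¹.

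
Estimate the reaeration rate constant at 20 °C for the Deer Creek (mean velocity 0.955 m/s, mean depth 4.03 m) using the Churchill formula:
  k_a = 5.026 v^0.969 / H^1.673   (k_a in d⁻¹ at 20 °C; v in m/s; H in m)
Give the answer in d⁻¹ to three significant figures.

k_a = 5.026 × 0.955^0.969 / 4.03^1.673 = 5.026 × 0.9564 / 10.30 = 0.4668 d⁻¹.

k_a ≈ 0.467 d⁻¹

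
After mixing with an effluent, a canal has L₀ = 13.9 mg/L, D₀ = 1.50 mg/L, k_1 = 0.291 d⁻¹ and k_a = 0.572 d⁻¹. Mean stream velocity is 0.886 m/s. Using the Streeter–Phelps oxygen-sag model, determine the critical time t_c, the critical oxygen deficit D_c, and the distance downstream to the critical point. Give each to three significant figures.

At the critical point dD/dt = 0, so k_1 L₀ e^(−k_1 t) = k_a D. Substituting D(t) from the Streeter–Phelps equation and solving for t gives
t_c = ln[(k_a/k_1)(1 − D₀(k_a−k_1)/(k_1 L₀))] / (k_a−k_1).
Here k_a−k_1 = 0.2810 d⁻¹ and 1 − D₀(k_a−k_1)/(k_1 L₀) = 1 − 1.50×0.2810/(0.291×13.9) = 0.8958, so
t_c = ln(1.966 × 0.8958) / 0.2810 = 0.5658 / 0.2810 = 2.013 d.
L(t_c) = L₀ e^(−k_1 t_c) = 13.9 × 0.5566 = 7.737 mg/L, and at the critical point k_a D_c = k_1 L, so D_c = (0.291/0.572) × 7.737 = 3.936 mg/L.
x_c = v t_c = 0.886 m/s × 2.013 d × 86400 s/d = 154100 m ≈ 154 km.

t_c ≈ 2.01 d; D_c ≈ 3.94 mg/L; x_c ≈ 154 km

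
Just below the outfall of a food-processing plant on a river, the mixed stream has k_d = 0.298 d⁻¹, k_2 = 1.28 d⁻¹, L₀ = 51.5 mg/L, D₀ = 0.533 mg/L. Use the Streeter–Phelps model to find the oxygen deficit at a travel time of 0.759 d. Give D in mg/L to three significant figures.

D ≈ 6.75 mg/L

k_d L₀/(k_2−k_d) = 0.298×51.5/(1.28−0.298) = 15.35/0.9820 = 15.63 mg/L.
e^(−k_d t) = e^(−0.298×0.7590) = 0.7976; e^(−k_2 t) = e^(−1.28×0.7590) = 0.3785.
D = 15.63 × (0.7976 − 0.3785) + 0.533 × 0.3785 = 6.549 + 0.2017 = 6.751 mg/L.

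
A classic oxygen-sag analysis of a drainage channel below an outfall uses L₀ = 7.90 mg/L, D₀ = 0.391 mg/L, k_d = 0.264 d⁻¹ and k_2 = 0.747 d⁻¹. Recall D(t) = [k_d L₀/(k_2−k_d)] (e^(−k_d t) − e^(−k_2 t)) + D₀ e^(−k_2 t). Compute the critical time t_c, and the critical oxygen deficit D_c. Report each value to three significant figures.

t_c ≈ 1.96 d; D_c ≈ 1.67 mg/L

t_c = [1/(k_2−k_d)] ln[(k_2/k_d)(1 − D₀(k_2−k_d)/(k_d L₀))]
= [1/(0.747−0.264)] ln[(0.747/0.264)(1 − 0.391×0.4830/(0.264×7.90))]
= (1/0.4830) ln[2.830 × 0.9094] = 2.070 × ln(2.573) = 2.070 × 0.9452 = 1.957 d.
D_c = (k_d/k_2) L₀ e^(−k_d t_c) = (0.264/0.747) × 7.90 × e^(−0.264×1.957) = 0.3534 × 7.90 × 0.5965 = 1.665 mg/L.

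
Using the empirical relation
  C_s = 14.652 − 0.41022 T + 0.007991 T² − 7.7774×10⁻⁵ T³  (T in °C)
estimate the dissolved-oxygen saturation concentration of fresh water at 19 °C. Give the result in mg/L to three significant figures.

C_s = 14.652 − 0.41022×19 + 0.007991×19² − 7.7774×10⁻⁵×19³ = 9.209 mg/L.

C_s ≈ 9.21 mg/L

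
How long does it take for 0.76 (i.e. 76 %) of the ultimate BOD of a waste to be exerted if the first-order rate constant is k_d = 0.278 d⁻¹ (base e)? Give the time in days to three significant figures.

y/L₀ = 1 − e^(−k_d t) = 0.76 ⇒ e^(−k_d t) = 0.240
t = −ln(0.240) / 0.278 = 1.427 / 0.278 = 5.134 d.

t ≈ 5.13 d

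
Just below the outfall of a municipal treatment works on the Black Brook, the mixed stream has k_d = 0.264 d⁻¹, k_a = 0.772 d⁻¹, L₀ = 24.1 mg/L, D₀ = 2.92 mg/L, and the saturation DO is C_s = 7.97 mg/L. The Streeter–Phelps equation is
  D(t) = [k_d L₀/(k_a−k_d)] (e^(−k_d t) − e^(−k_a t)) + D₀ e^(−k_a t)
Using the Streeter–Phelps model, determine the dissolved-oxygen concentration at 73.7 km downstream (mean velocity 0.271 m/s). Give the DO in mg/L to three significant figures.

Travel time t = x/v = 73.7 km / (0.271 m/s) = 73700 m / 0.271 m/s = 272000 s = 3.148 d.
k_d L₀/(k_a−k_d) = 0.264×24.1/(0.772−0.264) = 6.362/0.5080 = 12.52 mg/L.
e^(−k_d t) = e^(−0.264×3.148) = 0.4356; e^(−k_a t) = e^(−0.772×3.148) = 0.08804.
D = 12.52 × (0.4356 − 0.08804) + 2.92 × 0.08804 = 4.353 + 0.2571 = 4.610 mg/L.
DO = C_s − D = 7.97 − 4.610 = 3.360 mg/L.

DO ≈ 3.36 mg/L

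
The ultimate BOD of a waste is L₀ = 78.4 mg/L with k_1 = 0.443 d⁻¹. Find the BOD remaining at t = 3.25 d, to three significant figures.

L ≈ 18.6 mg/L

L_t = L₀ e^(−k_1 t) = 78.4 × e^(−0.443×3.25) = 78.4 × 0.2370 = 18.58 mg/L.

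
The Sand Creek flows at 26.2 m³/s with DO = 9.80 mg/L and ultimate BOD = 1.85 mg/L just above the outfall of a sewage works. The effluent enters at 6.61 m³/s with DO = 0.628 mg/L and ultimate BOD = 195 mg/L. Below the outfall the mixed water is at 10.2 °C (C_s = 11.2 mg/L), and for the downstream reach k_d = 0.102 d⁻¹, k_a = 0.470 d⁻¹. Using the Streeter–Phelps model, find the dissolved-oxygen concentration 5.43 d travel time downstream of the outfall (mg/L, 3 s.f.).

Mixed DO = (26.2×9.80 + 6.61×0.628)/(26.2+6.61) = 260.9/32.81 = 7.952 mg/L.
Mixed L₀ = (26.2×1.85 + 6.61×195)/(32.81) = 1337/32.81 = 40.76 mg/L.
Initial deficit D₀ = C_s − DO₀ = 11.2 − 7.952 = 3.248 mg/L.
D(5.43) = [0.102×40.76/(0.470−0.102)](e^(−0.102×5.43) − e^(−0.470×5.43)) + 3.248 e^(−0.470×5.43)
= 11.30 × (0.5747 − 0.07792) + 3.248 × 0.07792 = 5.866 mg/L.
DO = 11.2 − 5.866 = 5.334 mg/L.

DO ≈ 5.33 mg/L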